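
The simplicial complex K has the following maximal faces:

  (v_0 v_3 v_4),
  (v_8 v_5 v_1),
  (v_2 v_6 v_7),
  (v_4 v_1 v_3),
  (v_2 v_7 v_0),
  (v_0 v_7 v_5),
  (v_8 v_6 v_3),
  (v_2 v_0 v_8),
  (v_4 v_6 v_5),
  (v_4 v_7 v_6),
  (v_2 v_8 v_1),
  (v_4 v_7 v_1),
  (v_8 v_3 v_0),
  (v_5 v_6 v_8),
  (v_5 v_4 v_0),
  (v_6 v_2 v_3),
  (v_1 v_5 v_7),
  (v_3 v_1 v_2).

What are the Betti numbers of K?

b_0 = 1, b_1 = 1, b_2 = 0.

Fix the vertex order v_0 < v_1 < v_2 < v_3 < v_4 < v_5 < v_6 < v_7 < v_8 and write every simplex with vertices in increasing order. Then dim K = 2 and the simplices of K are:

  0-simplices (9): [v_0], [v_1], [v_2], [v_3], [v_4], [v_5], [v_6], [v_7], [v_8]
  1-simplices (27): (27 of them)
  2-simplices (18): (18 of them)

so the chain groups are C_0 ≅ Z^9, C_1 ≅ Z^27, C_2 ≅ Z^18.

Boundary ∂_1: C_1 → C_0 sends each edge [p,q] (with p < q) to q − p. For instance
  ∂[v_0,v_7] = [v_7] − [v_0].
The 9×27 boundary matrix has rank 8 and Smith normal form diag(1,1,1,1,1,1,1,1).

∂_2: C_2 → C_1 acts by ∂[p,q,r] = [q,r] − [p,r] + [p,q]. For instance
  ∂[v_4,v_5,v_6] = [v_5,v_6] − [v_4,v_6] + [v_4,v_5],
  ∂[v_0,v_4,v_5] = [v_4,v_5] − [v_0,v_5] + [v_0,v_4].
As a 27×18 matrix over Z this has rank 18, with invariant factors (1,1,1,1,1,1,1,1,1,1,1,1,1,1,1,1,1,2).

Reading off H_k = ker ∂_k / im ∂_{k+1}:

  H_0: rank C_0 − rank ∂_1 = 9 − 8 = 1, and the invariant factors of ∂_1 are all 1, so H_0 = Z.
  H_1: rank ker ∂_1 − rank ∂_2 = (27 − 8) − 18 = 1, and ∂_2 has invariant factor 2 > 1, so H_1 = Z ⊕ Z/2.
  H_2: rank ker ∂_2 − rank ∂_3 = (18 − 18) − 0 = 0, and there is no ∂_3, so H_2 = 0.

As a check, the Euler characteristic is 9 − 27 + 18 = 0, which agrees with 1 − 1 + 0 = 0.
(K is a triangulation of the Klein bottle.)

Hence the Betti numbers are b_0 = 1, b_1 = 1, b_2 = 0.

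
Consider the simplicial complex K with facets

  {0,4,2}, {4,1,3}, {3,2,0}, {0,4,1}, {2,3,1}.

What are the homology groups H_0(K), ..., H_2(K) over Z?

H_0 = Z,  H_1 = Z,  H_2 = 0.

Fix the vertex order 0 < 1 < 2 < 3 < 4 and write every simplex with vertices in increasing order. Then dim K = 2 and the simplices of K are:

  0-simplices (5): [0], [1], [2], [3], [4]
  1-simplices (10): [0,1], [0,2], [0,3], [0,4], [1,2], [1,3], [1,4], [2,3], [2,4], [3,4]
  2-simplices (5): [0,1,4], [0,2,3], [0,2,4], [1,2,3], [1,3,4]

giving chain groups C_0 ≅ Z^5, C_1 ≅ Z^10, C_2 ≅ Z^5.

∂_1: C_1 → C_0 maps an edge to its endpoints' difference, ∂[p,q] = q − p. For instance
  ∂[0,3] = [3] − [0].
The 5×10 boundary matrix has rank 4 and Smith normal form diag(1,1,1,1).

∂_2: C_2 → C_1 maps a triangle to the signed sum of its edges. For instance
  ∂[0,2,4] = [2,4] − [0,4] + [0,2],
  ∂[1,2,3] = [2,3] − [1,3] + [1,2].
This gives a 10×5 integer matrix of rank 5; reducing to Smith normal form yields diagonal entries (1,1,1,1,1).

Now H_k = ker ∂_k / im ∂_{k+1}, so:

  H_0: rank C_0 − rank ∂_1 = 5 − 4 = 1, and the invariant factors of ∂_1 are all 1, so H_0 = Z.
  H_1: rank ker ∂_1 − rank ∂_2 = (10 − 4) − 5 = 1, and the invariant factors of ∂_2 are all 1, so H_1 = Z.
  H_2: rank ker ∂_2 − rank ∂_3 = (5 − 5) − 0 = 0, and there is no ∂_3, so H_2 = 0.

As a check, the Euler characteristic is 5 − 10 + 5 = 0, which agrees with 1 − 1 + 0 = 0.
(K is a triangulation of the Möbius band.)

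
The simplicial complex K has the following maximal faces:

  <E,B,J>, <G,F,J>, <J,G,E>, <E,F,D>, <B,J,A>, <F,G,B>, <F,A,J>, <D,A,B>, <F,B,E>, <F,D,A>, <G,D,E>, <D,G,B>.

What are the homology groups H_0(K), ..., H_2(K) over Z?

H_0 = Z,  H_1 = Z_2,  H_2 = 0.

We work with the vertex ordering A < B < D < E < F < G < J. The simplices of K, each written with vertices in increasing order, are:

  0-simplices (7): A, B, D, E, F, G, J
  1-simplices (18): AB, AD, AF, AJ, BD, BE, BF, BG, BJ, DE, DF, DG, EF, EG, EJ, FG, FJ, GJ
  2-simplices (12): ABD, ABJ, ADF, AFJ, BDG, BEF, BEJ, BFG, DEF, DEG, EGJ, FGJ

giving chain groups C_0 ≅ Z^7, C_1 ≅ Z^18, C_2 ≅ Z^12.

Boundary ∂_1: C_1 → C_0 maps an edge to its endpoints' difference, ∂[p,q] = q − p.
The 7×18 boundary matrix has rank 6 and Smith normal form diag(1,1,1,1,1,1).

The boundary map ∂_2: C_2 → C_1 sends each 2-simplex [p,q,r] to [q,r] − [p,r] + [p,q]. For instance
  ∂ABD = BD − AD + AB,
  ∂BEF = EF − BF + BE.
The resulting 18×12 matrix has rank 12, and its Smith normal form has invariant factors (1,1,1,1,1,1,1,1,1,1,1,2).

Computing H_k = (kernel of ∂_k) / (image of ∂_{k+1}):

  H_0: rank C_0 − rank ∂_1 = 7 − 6 = 1, and the invariant factors of ∂_1 are all 1, so H_0 ≅ Z.
  H_1: rank ker ∂_1 − rank ∂_2 = (18 − 6) − 12 = 0, and ∂_2 has invariant factor 2 > 1, so H_1 ≅ Z_2.
  H_2: rank ker ∂_2 − rank ∂_3 = (12 − 12) − 0 = 0, and there is no ∂_3, so H_2 ≅ 0.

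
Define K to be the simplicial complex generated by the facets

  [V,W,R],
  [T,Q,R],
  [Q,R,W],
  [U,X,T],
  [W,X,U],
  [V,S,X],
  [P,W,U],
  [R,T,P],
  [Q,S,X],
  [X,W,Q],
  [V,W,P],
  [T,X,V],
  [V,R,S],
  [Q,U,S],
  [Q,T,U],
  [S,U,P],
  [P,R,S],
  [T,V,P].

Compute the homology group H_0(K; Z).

We work with the vertex ordering P < Q < R < S < T < U < V < W < X. The simplices of K, each written with vertices in increasing order, are:

  0-simplices (9): P, Q, R, S, T, U, V, W, X
  1-simplices (27): PR, PS, PT, PU, PV, PW, QR, QS, QT, QU, QW, QX, RS, RT, RV, RW, SU, SV, SX, TU, TV, TX, UW, UX, VW, VX, WX
  2-simplices (18): PRS, PRT, PSU, PTV, PUW, PVW, QRT, QRW, QSU, QSX, QTU, QWX, RSV, RVW, SVX, TUX, TVX, UWX

Hence C_0 ≅ Z^9, C_1 ≅ Z^27, C_2 ≅ Z^18.

Boundary ∂_1: C_1 → C_0 maps an edge to its endpoints' difference, ∂[p,q] = q − p. For instance
  ∂RT = T − R.
The resulting 9×27 matrix has rank 8, and its Smith normal form has invariant factors (1,1,1,1,1,1,1,1).

Boundary ∂_2: C_2 → C_1 sends each 2-simplex [p,q,r] to [q,r] − [p,r] + [p,q]. For instance
  ∂TVX = VX − TX + TV,
  ∂QSU = SU − QU + QS.
This gives a 27×18 integer matrix of rank 18; reducing to Smith normal form yields diagonal entries (1,1,1,1,1,1,1,1,1,1,1,1,1,1,1,1,1,2).

Computing H_k = (kernel of ∂_k) / (image of ∂_{k+1}):

  H_0: rank C_0 − rank ∂_1 = 9 − 8 = 1, and the invariant factors of ∂_1 are all 1, so H_0 = Z.

(K is a triangulation of the Klein bottle.)

H_0 ≅ Z.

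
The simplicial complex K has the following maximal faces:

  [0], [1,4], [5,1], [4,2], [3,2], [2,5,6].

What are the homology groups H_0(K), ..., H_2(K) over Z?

Take the total order 0 < 1 < 2 < 3 < 4 < 5 < 6 on the vertex set. Then K (dimension 2) consists of the simplices:

  0-simplices (7): [0], [1], [2], [3], [4], [5], [6]
  1-simplices (7): [1,4], [1,5], [2,3], [2,4], [2,5], [2,6], [5,6]
  2-simplices (1): [2,5,6]

Hence C_0 ≅ Z^7, C_1 ≅ Z^7, C_2 ≅ Z^1.

Boundary ∂_1: C_1 → C_0 sends each edge [p,q] (with p < q) to q − p.
As a 7×7 matrix over Z this has rank 5, with invariant factors (1,1,1,1,1).

Boundary ∂_2: C_2 → C_1 sends each 2-simplex [p,q,r] to [q,r] − [p,r] + [p,q]. For instance
  ∂[2,5,6] = [5,6] − [2,6] + [2,5].
The resulting 7×1 matrix has rank 1, and its Smith normal form has invariant factors (1).

From H_k ≅ ker(∂_k) / im(∂_{k+1}) we obtain:

  H_0: rank C_0 − rank ∂_1 = 7 − 5 = 2, and the invariant factors of ∂_1 are all 1, so H_0 = Z^2.
  H_1: rank ker ∂_1 − rank ∂_2 = (7 − 5) − 1 = 1, and the invariant factors of ∂_2 are all 1, so H_1 = Z.
  H_2: rank ker ∂_2 − rank ∂_3 = (1 − 1) − 0 = 0, and there is no ∂_3, so H_2 = 0.

As a check, the Euler characteristic is 7 − 7 + 1 = 1, which agrees with 2 − 1 + 0 = 1.

H_0 = Z^2,  H_1 = Z,  H_2 = 0.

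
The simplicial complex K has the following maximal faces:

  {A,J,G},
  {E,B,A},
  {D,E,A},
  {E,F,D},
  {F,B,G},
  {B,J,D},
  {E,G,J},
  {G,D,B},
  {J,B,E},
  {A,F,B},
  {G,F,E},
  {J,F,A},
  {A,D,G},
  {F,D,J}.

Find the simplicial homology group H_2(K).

Fix the vertex order A < B < D < E < F < G < J and write every simplex with vertices in increasing order. Then dim K = 2 and the simplices of K are:

  0-simplices (7): A, B, D, E, F, G, J
  1-simplices (21): AB, AD, AE, AF, AG, AJ, BD, BE, BF, BG, BJ, DE, DF, DG, DJ, EF, EG, EJ, FG, FJ, GJ
  2-simplices (14): ABE, ABF, ADE, ADG, AFJ, AGJ, BDG, BDJ, BEJ, BFG, DEF, DFJ, EFG, EGJ

giving chain groups C_0 ≅ Z^7, C_1 ≅ Z^21, C_2 ≅ Z^14.

The boundary map ∂_1: C_1 → C_0 sends each edge [p,q] (with p < q) to q − p.
The resulting 7×21 matrix has rank 6, and its Smith normal form has invariant factors (1,1,1,1,1,1).

The boundary map ∂_2: C_2 → C_1 maps a triangle to the signed sum of its edges. For instance
  ∂EGJ = GJ − EJ + EG,
  ∂DEF = EF − DF + DE.
This gives a 21×14 integer matrix of rank 13; reducing to Smith normal form yields diagonal entries (1,1,1,1,1,1,1,1,1,1,1,1,1).

From H_k ≅ ker(∂_k) / im(∂_{k+1}) we obtain:

  H_2: rank ker ∂_2 − rank ∂_3 = (14 − 13) − 0 = 1, and there is no ∂_3, so H_2 ≅ Z.

(K is a triangulation of the torus T^2.)

H_2 = Z.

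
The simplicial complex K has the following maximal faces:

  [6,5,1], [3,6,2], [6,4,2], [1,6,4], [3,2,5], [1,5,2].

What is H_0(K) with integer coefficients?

Take the total order 1 < 2 < 3 < 4 < 5 < 6 on the vertex set. Then K (dimension 2) consists of the simplices:

  0-simplices (6): [1], [2], [3], [4], [5], [6]
  1-simplices (12): [1,2], [1,4], [1,5], [1,6], [2,3], [2,4], [2,5], [2,6], [3,5], [3,6], [4,6], [5,6]
  2-simplices (6): [1,2,5], [1,4,6], [1,5,6], [2,3,5], [2,3,6], [2,4,6]

Hence C_0 ≅ Z^6, C_1 ≅ Z^12, C_2 ≅ Z^6.

∂_1: C_1 → C_0 is given by ∂[p,q] = [q] − [p]. For instance
  ∂[3,6] = [6] − [3].
This gives a 6×12 integer matrix of rank 5; reducing to Smith normal form yields diagonal entries (1,1,1,1,1).

The boundary map ∂_2: C_2 → C_1 maps a triangle to the signed sum of its edges. For instance
  ∂[1,4,6] = [4,6] − [1,6] + [1,4],
  ∂[1,2,5] = [2,5] − [1,5] + [1,2].
This gives a 12×6 integer matrix of rank 6; reducing to Smith normal form yields diagonal entries (1,1,1,1,1,1).

Computing H_k = (kernel of ∂_k) / (image of ∂_{k+1}):

  H_0: rank C_0 − rank ∂_1 = 6 − 5 = 1, and the invariant factors of ∂_1 are all 1, so H_0 ≅ Z.

H_0 ≅ Z.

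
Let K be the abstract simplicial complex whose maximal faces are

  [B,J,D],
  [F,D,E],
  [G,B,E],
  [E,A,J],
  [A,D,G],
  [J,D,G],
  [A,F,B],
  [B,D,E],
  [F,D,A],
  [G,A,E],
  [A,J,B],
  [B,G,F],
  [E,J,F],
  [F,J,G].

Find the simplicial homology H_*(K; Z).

H_0 = Z,  H_1 = Z^2,  H_2 = Z.

Order the vertices as A < B < D < E < F < G < J. Listing each simplex with vertices in this order, K has dimension 2 with simplices:

  0-simplices (7): A, B, D, E, F, G, J
  1-simplices (21): AB, AD, AE, AF, AG, AJ, BD, BE, BF, BG, BJ, DE, DF, DG, DJ, EF, EG, EJ, FG, FJ, GJ
  2-simplices (14): ABF, ABJ, ADF, ADG, AEG, AEJ, BDE, BDJ, BEG, BFG, DEF, DGJ, EFJ, FGJ

Hence C_0 ≅ Z^7, C_1 ≅ Z^21, C_2 ≅ Z^14.

The boundary map ∂_1: C_1 → C_0 sends each edge [p,q] (with p < q) to q − p.
As a 7×21 matrix over Z this has rank 6, with invariant factors (1,1,1,1,1,1).

Boundary ∂_2: C_2 → C_1 sends each 2-simplex [p,q,r] to [q,r] − [p,r] + [p,q]. For instance
  ∂DEF = EF − DF + DE,
  ∂BDJ = DJ − BJ + BD.
This gives a 21×14 integer matrix of rank 13; reducing to Smith normal form yields diagonal entries (1,1,1,1,1,1,1,1,1,1,1,1,1).

Computing H_k = (kernel of ∂_k) / (image of ∂_{k+1}):

  H_0: rank C_0 − rank ∂_1 = 7 − 6 = 1, and the invariant factors of ∂_1 are all 1, so H_0 ≅ Z.
  H_1: rank ker ∂_1 − rank ∂_2 = (21 − 6) − 13 = 2, and the invariant factors of ∂_2 are all 1, so H_1 ≅ Z^2.
  H_2: rank ker ∂_2 − rank ∂_3 = (14 − 13) − 0 = 1, and there is no ∂_3, so H_2 ≅ Z.

(K is a triangulation of the torus T^2.)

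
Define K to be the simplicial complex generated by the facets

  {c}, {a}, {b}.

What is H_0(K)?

H_0 = Z^3.

Take the total order a < b < c on the vertex set. Then K (dimension 0) consists of the simplices:

  0-simplices (3): a, b, c

giving chain groups C_0 ≅ Z^3.

Now H_k = ker ∂_k / im ∂_{k+1}, so:

  H_0: rank C_0 − rank ∂_1 = 3 − 0 = 3, and there is no ∂_1, so H_0 ≅ Z^3.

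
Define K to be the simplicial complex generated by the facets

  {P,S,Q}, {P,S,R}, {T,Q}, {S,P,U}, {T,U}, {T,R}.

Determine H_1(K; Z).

H_1 = Z^2.

We work with the vertex ordering P < Q < R < S < T < U. The simplices of K, each written with vertices in increasing order, are:

  0-simplices (6): P, Q, R, S, T, U
  1-simplices (10): PQ, PR, PS, PU, QS, QT, RS, RT, SU, TU
  2-simplices (3): PQS, PRS, PSU

giving chain groups C_0 ≅ Z^6, C_1 ≅ Z^10, C_2 ≅ Z^3.

∂_1: C_1 → C_0 is given by ∂[p,q] = [q] − [p].
As a 6×10 matrix over Z this has rank 5, with invariant factors (1,1,1,1,1).

Boundary ∂_2: C_2 → C_1 acts by ∂[p,q,r] = [q,r] − [p,r] + [p,q]. For instance
  ∂PRS = RS − PS + PR,
  ∂PQS = QS − PS + PQ.
The resulting 10×3 matrix has rank 3, and its Smith normal form has invariant factors (1,1,1).

Reading off H_k = ker ∂_k / im ∂_{k+1}:

  H_1: rank ker ∂_1 − rank ∂_2 = (10 − 5) − 3 = 2, and the invariant factors of ∂_2 are all 1, so H_1 ≅ Z^2.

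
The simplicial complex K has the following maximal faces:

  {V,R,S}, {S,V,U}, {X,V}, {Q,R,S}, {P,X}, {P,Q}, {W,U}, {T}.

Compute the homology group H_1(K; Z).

Take the total order P < Q < R < S < T < U < V < W < X on the vertex set. Then K (dimension 2) consists of the simplices:

  0-simplices (9): P, Q, R, S, T, U, V, W, X
  1-simplices (11): PQ, PX, QR, QS, RS, RV, SU, SV, UV, UW, VX
  2-simplices (3): QRS, RSV, SUV

so the chain groups are C_0 ≅ Z^9, C_1 ≅ Z^11, C_2 ≅ Z^3.

∂_1: C_1 → C_0 maps an edge to its endpoints' difference, ∂[p,q] = q − p. For instance
  ∂PQ = Q − P.
The resulting 9×11 matrix has rank 7, and its Smith normal form has invariant factors (1,1,1,1,1,1,1).

Boundary ∂_2: C_2 → C_1 sends each 2-simplex [p,q,r] to [q,r] − [p,r] + [p,q]. For instance
  ∂QRS = RS − QS + QR,
  ∂RSV = SV − RV + RS.
The resulting 11×3 matrix has rank 3, and its Smith normal form has invariant factors (1,1,1).

From H_k ≅ ker(∂_k) / im(∂_{k+1}) we obtain:

  H_1: rank ker ∂_1 − rank ∂_2 = (11 − 7) − 3 = 1, and the invariant factors of ∂_2 are all 1, so H_1 ≅ Z.

H_1 ≅ Z.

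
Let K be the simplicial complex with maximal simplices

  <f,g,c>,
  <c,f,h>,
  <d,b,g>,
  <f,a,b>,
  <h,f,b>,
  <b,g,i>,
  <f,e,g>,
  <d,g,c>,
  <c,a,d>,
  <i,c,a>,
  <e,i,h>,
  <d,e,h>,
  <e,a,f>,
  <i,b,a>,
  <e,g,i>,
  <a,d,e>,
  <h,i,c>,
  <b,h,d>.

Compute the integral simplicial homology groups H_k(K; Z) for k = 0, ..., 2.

H_0 = Z,  H_1 = Z^2,  H_2 = Z.

Fix the vertex order a < b < c < d < e < f < g < h < i and write every simplex with vertices in increasing order. Then dim K = 2 and the simplices of K are:

  0-simplices (9): a, b, c, d, e, f, g, h, i
  1-simplices (27): ab, ac, ad, ae, af, ai, bd, bf, bg, bh, bi, cd, cf, cg, ch, ci, de, dg, dh, ef, eg, eh, ei, fg, fh, gi, hi
  2-simplices (18): abf, abi, acd, aci, ade, aef, bdg, bdh, bfh, bgi, cdg, cfg, cfh, chi, deh, efg, egi, ehi

Hence C_0 ≅ Z^9, C_1 ≅ Z^27, C_2 ≅ Z^18.

∂_1: C_1 → C_0 is given by ∂[p,q] = [q] − [p]. For instance
  ∂hi = i − h.
The 9×27 boundary matrix has rank 8 and Smith normal form diag(1,1,1,1,1,1,1,1).

Boundary ∂_2: C_2 → C_1 sends each 2-simplex [p,q,r] to [q,r] − [p,r] + [p,q]. For instance
  ∂acd = cd − ad + ac,
  ∂ade = de − ae + ad.
This gives a 27×18 integer matrix of rank 17; reducing to Smith normal form yields diagonal entries (1,1,1,1,1,1,1,1,1,1,1,1,1,1,1,1,1).

From H_k ≅ ker(∂_k) / im(∂_{k+1}) we obtain:

  H_0: rank C_0 − rank ∂_1 = 9 − 8 = 1, and the invariant factors of ∂_1 are all 1, so H_0 ≅ Z.
  H_1: rank ker ∂_1 − rank ∂_2 = (27 − 8) − 17 = 2, and the invariant factors of ∂_2 are all 1, so H_1 ≅ Z^2.
  H_2: rank ker ∂_2 − rank ∂_3 = (18 − 17) − 0 = 1, and there is no ∂_3, so H_2 ≅ Z.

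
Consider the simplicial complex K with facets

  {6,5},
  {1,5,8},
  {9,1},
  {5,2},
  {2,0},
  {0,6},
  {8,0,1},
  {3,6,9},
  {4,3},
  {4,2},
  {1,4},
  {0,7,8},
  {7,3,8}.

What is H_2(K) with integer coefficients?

We work with the vertex ordering 0 < 1 < 2 < 3 < 4 < 5 < 6 < 7 < 8 < 9. The simplices of K, each written with vertices in increasing order, are:

  0-simplices (10): [0], [1], [2], [3], [4], [5], [6], [7], [8], [9]
  1-simplices (20): [0,1], [0,2], [0,6], [0,7], [0,8], [1,4], [1,5], [1,8], [1,9], [2,4], [2,5], [3,4], [3,6], [3,7], [3,8], [3,9], [5,6], [5,8], [6,9], [7,8]
  2-simplices (5): [0,1,8], [0,7,8], [1,5,8], [3,6,9], [3,7,8]

so the chain groups are C_0 ≅ Z^10, C_1 ≅ Z^20, C_2 ≅ Z^5.

∂_1: C_1 → C_0 is given by ∂[p,q] = [q] − [p]. For instance
  ∂[3,7] = [7] − [3].
As a 10×20 matrix over Z this has rank 9, with invariant factors (1,1,1,1,1,1,1,1,1).

Boundary ∂_2: C_2 → C_1 acts by ∂[p,q,r] = [q,r] − [p,r] + [p,q]. For instance
  ∂[1,5,8] = [5,8] − [1,8] + [1,5],
  ∂[3,6,9] = [6,9] − [3,9] + [3,6].
As a 20×5 matrix over Z this has rank 5, with invariant factors (1,1,1,1,1).

From H_k ≅ ker(∂_k) / im(∂_{k+1}) we obtain:

  H_2: rank ker ∂_2 − rank ∂_3 = (5 − 5) − 0 = 0, and there is no ∂_3, so H_2 ≅ 0.

H_2 ≅ 0.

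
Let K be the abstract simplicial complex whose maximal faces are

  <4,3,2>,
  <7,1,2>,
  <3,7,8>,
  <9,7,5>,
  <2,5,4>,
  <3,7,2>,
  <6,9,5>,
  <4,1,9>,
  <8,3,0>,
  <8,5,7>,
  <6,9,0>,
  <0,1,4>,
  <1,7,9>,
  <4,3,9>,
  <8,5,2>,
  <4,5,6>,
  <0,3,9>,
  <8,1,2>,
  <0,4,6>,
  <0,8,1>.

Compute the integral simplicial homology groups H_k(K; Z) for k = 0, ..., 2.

Fix the vertex order 0 < 1 < 2 < 3 < 4 < 5 < 6 < 7 < 8 < 9 and write every simplex with vertices in increasing order. Then dim K = 2 and the simplices of K are:

  0-simplices (10): [0], [1], [2], [3], [4], [5], [6], [7], [8], [9]
  1-simplices (30): (30 of them)
  2-simplices (20): (20 of them)

Hence C_0 ≅ Z^10, C_1 ≅ Z^30, C_2 ≅ Z^20.

Boundary ∂_1: C_1 → C_0 maps an edge to its endpoints' difference, ∂[p,q] = q − p. For instance
  ∂[0,9] = [9] − [0].
The resulting 10×30 matrix has rank 9, and its Smith normal form has invariant factors (1,1,1,1,1,1,1,1,1).

The boundary map ∂_2: C_2 → C_1 maps a triangle to the signed sum of its edges. For instance
  ∂[0,1,8] = [1,8] − [0,8] + [0,1],
  ∂[5,7,9] = [7,9] − [5,9] + [5,7].
The 30×20 boundary matrix has rank 20 and Smith normal form diag(1,1,1,1,1,1,1,1,1,1,1,1,1,1,1,1,1,1,1,2).

From H_k ≅ ker(∂_k) / im(∂_{k+1}) we obtain:

  H_0: rank C_0 − rank ∂_1 = 10 − 9 = 1, and the invariant factors of ∂_1 are all 1, so H_0 = Z.
  H_1: rank ker ∂_1 − rank ∂_2 = (30 − 9) − 20 = 1, and ∂_2 has invariant factor 2 > 1, so H_1 = Z ⊕ Z/2.
  H_2: rank ker ∂_2 − rank ∂_3 = (20 − 20) − 0 = 0, and there is no ∂_3, so H_2 = 0.

H_0 ≅ Z,  H_1 ≅ Z ⊕ Z/2,  H_2 = 0.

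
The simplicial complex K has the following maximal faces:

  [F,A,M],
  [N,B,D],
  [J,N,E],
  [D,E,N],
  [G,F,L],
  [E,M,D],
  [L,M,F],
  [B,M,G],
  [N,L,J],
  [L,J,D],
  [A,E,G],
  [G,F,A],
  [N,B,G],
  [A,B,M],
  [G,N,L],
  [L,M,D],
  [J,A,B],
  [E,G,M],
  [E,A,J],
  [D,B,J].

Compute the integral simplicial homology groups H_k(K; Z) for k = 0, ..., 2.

H_0 ≅ Z,  H_1 ≅ Z ⊕ Z/2Z,  H_2 = 0.

Fix the vertex order A < B < D < E < F < G < J < L < M < N and write every simplex with vertices in increasing order. Then dim K = 2 and the simplices of K are:

  0-simplices (10): A, B, D, E, F, G, J, L, M, N
  1-simplices (30): AB, AE, AF, AG, AJ, AM, BD, BG, BJ, BM, BN, DE, DJ, DL, DM, DN, EG, EJ, EM, EN, FG, FL, FM, GL, GM, GN, JL, JN, LM, LN
  2-simplices (20): ABJ, ABM, AEG, AEJ, AFG, AFM, BDJ, BDN, BGM, BGN, DEM, DEN, DJL, DLM, EGM, EJN, FGL, FLM, GLN, JLN

giving chain groups C_0 ≅ Z^10, C_1 ≅ Z^30, C_2 ≅ Z^20.

The boundary map ∂_1: C_1 → C_0 is given by ∂[p,q] = [q] − [p]. For instance
  ∂JL = L − J.
As a 10×30 matrix over Z this has rank 9, with invariant factors (1,1,1,1,1,1,1,1,1).

∂_2: C_2 → C_1 maps a triangle to the signed sum of its edges. For instance
  ∂BGM = GM − BM + BG,
  ∂AEJ = EJ − AJ + AE.
As a 30×20 matrix over Z this has rank 20, with invariant factors (1,1,1,1,1,1,1,1,1,1,1,1,1,1,1,1,1,1,1,2).

Computing H_k = (kernel of ∂_k) / (image of ∂_{k+1}):

  H_0: rank C_0 − rank ∂_1 = 10 − 9 = 1, and the invariant factors of ∂_1 are all 1, so H_0 = Z.
  H_1: rank ker ∂_1 − rank ∂_2 = (30 − 9) − 20 = 1, and ∂_2 has invariant factor 2 > 1, so H_1 = Z ⊕ Z/2Z.
  H_2: rank ker ∂_2 − rank ∂_3 = (20 − 20) − 0 = 0, and there is no ∂_3, so H_2 = 0.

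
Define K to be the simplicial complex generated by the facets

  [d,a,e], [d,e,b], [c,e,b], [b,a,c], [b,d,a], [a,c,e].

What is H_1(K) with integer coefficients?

We work with the vertex ordering a < b < c < d < e. The simplices of K, each written with vertices in increasing order, are:

  0-simplices (5): a, b, c, d, e
  1-simplices (9): ab, ac, ad, ae, bc, bd, be, ce, de
  2-simplices (6): abc, abd, ace, ade, bce, bde

giving chain groups C_0 ≅ Z^5, C_1 ≅ Z^9, C_2 ≅ Z^6.

The boundary map ∂_1: C_1 → C_0 is given by ∂[p,q] = [q] − [p]. For instance
  ∂ae = e − a.
The 5×9 boundary matrix has rank 4 and Smith normal form diag(1,1,1,1).

∂_2: C_2 → C_1 acts by ∂[p,q,r] = [q,r] − [p,r] + [p,q]. For instance
  ∂bde = de − be + bd,
  ∂ade = de − ae + ad.
The resulting 9×6 matrix has rank 5, and its Smith normal form has invariant factors (1,1,1,1,1).

Computing H_k = (kernel of ∂_k) / (image of ∂_{k+1}):

  H_1: rank ker ∂_1 − rank ∂_2 = (9 − 4) − 5 = 0, and the invariant factors of ∂_2 are all 1, so H_1 ≅ 0.

(K is a triangulation of the 2-sphere S^2.)

H_1 ≅ 0.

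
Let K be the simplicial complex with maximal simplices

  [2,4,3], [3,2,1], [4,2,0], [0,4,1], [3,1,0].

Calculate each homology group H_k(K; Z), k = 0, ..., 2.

H_0 = Z,  H_1 = Z,  H_2 = 0.

Take the total order 0 < 1 < 2 < 3 < 4 on the vertex set. Then K (dimension 2) consists of the simplices:

  0-simplices (5): [0], [1], [2], [3], [4]
  1-simplices (10): [0,1], [0,2], [0,3], [0,4], [1,2], [1,3], [1,4], [2,3], [2,4], [3,4]
  2-simplices (5): [0,1,3], [0,1,4], [0,2,4], [1,2,3], [2,3,4]

so the chain groups are C_0 ≅ Z^5, C_1 ≅ Z^10, C_2 ≅ Z^5.

The boundary map ∂_1: C_1 → C_0 sends each edge [p,q] (with p < q) to q − p. For instance
  ∂[2,4] = [4] − [2].
The 5×10 boundary matrix has rank 4 and Smith normal form diag(1,1,1,1).

Boundary ∂_2: C_2 → C_1 acts by ∂[p,q,r] = [q,r] − [p,r] + [p,q]. For instance
  ∂[0,1,4] = [1,4] − [0,4] + [0,1],
  ∂[0,2,4] = [2,4] − [0,4] + [0,2].
As a 10×5 matrix over Z this has rank 5, with invariant factors (1,1,1,1,1).

Computing H_k = (kernel of ∂_k) / (image of ∂_{k+1}):

  H_0: rank C_0 − rank ∂_1 = 5 − 4 = 1, and the invariant factors of ∂_1 are all 1, so H_0 = Z.
  H_1: rank ker ∂_1 − rank ∂_2 = (10 − 4) − 5 = 1, and the invariant factors of ∂_2 are all 1, so H_1 = Z.
  H_2: rank ker ∂_2 − rank ∂_3 = (5 − 5) − 0 = 0, and there is no ∂_3, so H_2 = 0.

As a check, the Euler characteristic is 5 − 10 + 5 = 0, which agrees with 1 − 1 + 0 = 0.
(K is a triangulation of the Möbius band.)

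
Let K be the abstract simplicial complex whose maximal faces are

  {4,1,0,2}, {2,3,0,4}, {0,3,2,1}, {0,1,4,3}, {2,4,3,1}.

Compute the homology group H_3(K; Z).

We work with the vertex ordering 0 < 1 < 2 < 3 < 4. The simplices of K, each written with vertices in increasing order, are:

  0-simplices (5): [0], [1], [2], [3], [4]
  1-simplices (10): [0,1], [0,2], [0,3], [0,4], [1,2], [1,3], [1,4], [2,3], [2,4], [3,4]
  2-simplices (10): [0,1,2], [0,1,3], [0,1,4], [0,2,3], [0,2,4], [0,3,4], [1,2,3], [1,2,4], [1,3,4], [2,3,4]
  3-simplices (5): [0,1,2,3], [0,1,2,4], [0,1,3,4], [0,2,3,4], [1,2,3,4]

Hence C_0 ≅ Z^5, C_1 ≅ Z^10, C_2 ≅ Z^10, C_3 ≅ Z^5.

The boundary map ∂_1: C_1 → C_0 maps an edge to its endpoints' difference, ∂[p,q] = q − p. For instance
  ∂[0,1] = [1] − [0].
The 5×10 boundary matrix has rank 4 and Smith normal form diag(1,1,1,1).

The boundary map ∂_2: C_2 → C_1 maps a triangle to the signed sum of its edges. For instance
  ∂[0,1,4] = [1,4] − [0,4] + [0,1],
  ∂[0,2,4] = [2,4] − [0,4] + [0,2].
This gives a 10×10 integer matrix of rank 6; reducing to Smith normal form yields diagonal entries (1,1,1,1,1,1).

Boundary ∂_3: C_3 → C_2 sends each 3-simplex σ to the alternating sum Σ_i (−1)^i (σ with its i-th vertex removed). For instance
  ∂[1,2,3,4] = [2,3,4] − [1,3,4] + [1,2,4] − [1,2,3],
  ∂[0,1,2,4] = [1,2,4] − [0,2,4] + [0,1,4] − [0,1,2].
This gives a 10×5 integer matrix of rank 4; reducing to Smith normal form yields diagonal entries (1,1,1,1).

Reading off H_k = ker ∂_k / im ∂_{k+1}:

  H_3: rank ker ∂_3 − rank ∂_4 = (5 − 4) − 0 = 1, and there is no ∂_4, so H_3 = Z.

(K is a triangulation of the 3-sphere S^3.)

H_3 = Z.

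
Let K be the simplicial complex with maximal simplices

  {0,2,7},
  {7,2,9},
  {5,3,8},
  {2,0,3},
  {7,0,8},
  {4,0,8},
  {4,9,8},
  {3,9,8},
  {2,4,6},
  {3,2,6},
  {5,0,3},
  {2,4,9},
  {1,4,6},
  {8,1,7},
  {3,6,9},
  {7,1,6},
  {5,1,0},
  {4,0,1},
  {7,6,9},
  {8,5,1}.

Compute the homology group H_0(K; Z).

H_0 ≅ Z.

Order the vertices as 0 < 1 < 2 < 3 < 4 < 5 < 6 < 7 < 8 < 9. Listing each simplex with vertices in this order, K has dimension 2 with simplices:

  0-simplices (10): [0], [1], [2], [3], [4], [5], [6], [7], [8], [9]
  1-simplices (30): (30 of them)
  2-simplices (20): (20 of them)

Hence C_0 ≅ Z^10, C_1 ≅ Z^30, C_2 ≅ Z^20.

Boundary ∂_1: C_1 → C_0 is given by ∂[p,q] = [q] − [p].
The resulting 10×30 matrix has rank 9, and its Smith normal form has invariant factors (1,1,1,1,1,1,1,1,1).

The boundary map ∂_2: C_2 → C_1 acts by ∂[p,q,r] = [q,r] − [p,r] + [p,q]. For instance
  ∂[2,3,6] = [3,6] − [2,6] + [2,3],
  ∂[2,7,9] = [7,9] − [2,9] + [2,7].
The 30×20 boundary matrix has rank 20 and Smith normal form diag(1,1,1,1,1,1,1,1,1,1,1,1,1,1,1,1,1,1,1,2).

Reading off H_k = ker ∂_k / im ∂_{k+1}:

  H_0: rank C_0 − rank ∂_1 = 10 − 9 = 1, and the invariant factors of ∂_1 are all 1, so H_0 ≅ Z.

(K is a triangulation of the Klein bottle.)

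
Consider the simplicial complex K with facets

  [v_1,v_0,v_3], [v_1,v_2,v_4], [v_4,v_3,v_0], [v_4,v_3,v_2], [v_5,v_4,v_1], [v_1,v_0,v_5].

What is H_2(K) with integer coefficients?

Fix the vertex order v_0 < v_1 < v_2 < v_3 < v_4 < v_5 and write every simplex with vertices in increasing order. Then dim K = 2 and the simplices of K are:

  0-simplices (6): [v_0], [v_1], [v_2], [v_3], [v_4], [v_5]
  1-simplices (12): [v_0,v_1], [v_0,v_3], [v_0,v_4], [v_0,v_5], [v_1,v_2], [v_1,v_3], [v_1,v_4], [v_1,v_5], [v_2,v_3], [v_2,v_4], [v_3,v_4], [v_4,v_5]
  2-simplices (6): [v_0,v_1,v_3], [v_0,v_1,v_5], [v_0,v_3,v_4], [v_1,v_2,v_4], [v_1,v_4,v_5], [v_2,v_3,v_4]

so the chain groups are C_0 ≅ Z^6, C_1 ≅ Z^12, C_2 ≅ Z^6.

∂_1: C_1 → C_0 is given by ∂[p,q] = [q] − [p].
As a 6×12 matrix over Z this has rank 5, with invariant factors (1,1,1,1,1).

Boundary ∂_2: C_2 → C_1 sends each 2-simplex [p,q,r] to [q,r] − [p,r] + [p,q]. For instance
  ∂[v_1,v_2,v_4] = [v_2,v_4] − [v_1,v_4] + [v_1,v_2],
  ∂[v_0,v_1,v_5] = [v_1,v_5] − [v_0,v_5] + [v_0,v_1].
As a 12×6 matrix over Z this has rank 6, with invariant factors (1,1,1,1,1,1).

From H_k ≅ ker(∂_k) / im(∂_{k+1}) we obtain:

  H_2: rank ker ∂_2 − rank ∂_3 = (6 − 6) − 0 = 0, and there is no ∂_3, so H_2 ≅ 0.

(K is a triangulation of the cylinder S^1 x I.)

H_2 ≅ 0.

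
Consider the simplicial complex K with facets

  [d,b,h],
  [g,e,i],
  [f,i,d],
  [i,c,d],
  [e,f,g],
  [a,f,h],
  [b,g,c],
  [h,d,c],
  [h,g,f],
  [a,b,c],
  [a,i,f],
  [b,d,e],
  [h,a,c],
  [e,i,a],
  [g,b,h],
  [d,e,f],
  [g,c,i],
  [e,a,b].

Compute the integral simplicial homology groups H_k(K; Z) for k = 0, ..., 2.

H_0 = Z,  H_1 = Z ⊕ Z_2,  H_2 = 0.

Order the vertices as a < b < c < d < e < f < g < h < i. Listing each simplex with vertices in this order, K has dimension 2 with simplices:

  0-simplices (9): a, b, c, d, e, f, g, h, i
  1-simplices (27): ab, ac, ae, af, ah, ai, bc, bd, be, bg, bh, cd, cg, ch, ci, de, df, dh, di, ef, eg, ei, fg, fh, fi, gh, gi
  2-simplices (18): abc, abe, ach, aei, afh, afi, bcg, bde, bdh, bgh, cdh, cdi, cgi, def, dfi, efg, egi, fgh

Hence C_0 ≅ Z^9, C_1 ≅ Z^27, C_2 ≅ Z^18.

The boundary map ∂_1: C_1 → C_0 maps an edge to its endpoints' difference, ∂[p,q] = q − p.
The 9×27 boundary matrix has rank 8 and Smith normal form diag(1,1,1,1,1,1,1,1).

Boundary ∂_2: C_2 → C_1 maps a triangle to the signed sum of its edges. For instance
  ∂fgh = gh − fh + fg,
  ∂bcg = cg − bg + bc.
The 27×18 boundary matrix has rank 18 and Smith normal form diag(1,1,1,1,1,1,1,1,1,1,1,1,1,1,1,1,1,2).

Computing H_k = (kernel of ∂_k) / (image of ∂_{k+1}):

  H_0: rank C_0 − rank ∂_1 = 9 − 8 = 1, and the invariant factors of ∂_1 are all 1, so H_0 = Z.
  H_1: rank ker ∂_1 − rank ∂_2 = (27 − 8) − 18 = 1, and ∂_2 has invariant factor 2 > 1, so H_1 = Z ⊕ Z_2.
  H_2: rank ker ∂_2 − rank ∂_3 = (18 − 18) − 0 = 0, and there is no ∂_3, so H_2 = 0.

(K is a triangulation of the Klein bottle.)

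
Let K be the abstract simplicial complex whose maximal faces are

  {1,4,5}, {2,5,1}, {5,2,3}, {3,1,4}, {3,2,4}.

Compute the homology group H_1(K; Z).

We work with the vertex ordering 1 < 2 < 3 < 4 < 5. The simplices of K, each written with vertices in increasing order, are:

  0-simplices (5): [1], [2], [3], [4], [5]
  1-simplices (10): [1,2], [1,3], [1,4], [1,5], [2,3], [2,4], [2,5], [3,4], [3,5], [4,5]
  2-simplices (5): [1,2,5], [1,3,4], [1,4,5], [2,3,4], [2,3,5]

so the chain groups are C_0 ≅ Z^5, C_1 ≅ Z^10, C_2 ≅ Z^5.

∂_1: C_1 → C_0 is given by ∂[p,q] = [q] − [p].
The resulting 5×10 matrix has rank 4, and its Smith normal form has invariant factors (1,1,1,1).

∂_2: C_2 → C_1 maps a triangle to the signed sum of its edges. For instance
  ∂[1,2,5] = [2,5] − [1,5] + [1,2],
  ∂[2,3,4] = [3,4] − [2,4] + [2,3].
The 10×5 boundary matrix has rank 5 and Smith normal form diag(1,1,1,1,1).

Computing H_k = (kernel of ∂_k) / (image of ∂_{k+1}):

  H_1: rank ker ∂_1 − rank ∂_2 = (10 − 4) − 5 = 1, and the invariant factors of ∂_2 are all 1, so H_1 = Z.

(K is a triangulation of the Möbius band.)

H_1 ≅ Z.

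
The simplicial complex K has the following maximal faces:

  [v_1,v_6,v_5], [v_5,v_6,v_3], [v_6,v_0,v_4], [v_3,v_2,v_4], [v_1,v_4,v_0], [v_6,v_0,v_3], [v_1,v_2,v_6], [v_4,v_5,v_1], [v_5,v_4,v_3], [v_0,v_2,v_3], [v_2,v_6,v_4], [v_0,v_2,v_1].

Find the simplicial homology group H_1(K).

H_1 ≅ Z/2.

Fix the vertex order v_0 < v_1 < v_2 < v_3 < v_4 < v_5 < v_6 and write every simplex with vertices in increasing order. Then dim K = 2 and the simplices of K are:

  0-simplices (7): [v_0], [v_1], [v_2], [v_3], [v_4], [v_5], [v_6]
  1-simplices (18): (18 of them)
  2-simplices (12): (12 of them)

Hence C_0 ≅ Z^7, C_1 ≅ Z^18, C_2 ≅ Z^12.

The boundary map ∂_1: C_1 → C_0 maps an edge to its endpoints' difference, ∂[p,q] = q − p.
The 7×18 boundary matrix has rank 6 and Smith normal form diag(1,1,1,1,1,1).

∂_2: C_2 → C_1 sends each 2-simplex [p,q,r] to [q,r] − [p,r] + [p,q]. For instance
  ∂[v_0,v_1,v_2] = [v_1,v_2] − [v_0,v_2] + [v_0,v_1],
  ∂[v_0,v_4,v_6] = [v_4,v_6] − [v_0,v_6] + [v_0,v_4].
This gives a 18×12 integer matrix of rank 12; reducing to Smith normal form yields diagonal entries (1,1,1,1,1,1,1,1,1,1,1,2).

Now H_k = ker ∂_k / im ∂_{k+1}, so:

  H_1: rank ker ∂_1 − rank ∂_2 = (18 − 6) − 12 = 0, and ∂_2 has invariant factor 2 > 1, so H_1 ≅ Z/2.

(K is a triangulation of the real projective plane RP^2.)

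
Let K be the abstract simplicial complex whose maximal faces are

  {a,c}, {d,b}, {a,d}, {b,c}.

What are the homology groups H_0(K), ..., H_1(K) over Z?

H_0 ≅ Z,  H_1 ≅ Z.

K has 4 vertices, 4 edges.
rank ∂_0 = 0, rank ∂_1 = 3 ⇒ b_0 = 4 − 0 − 3 = 1; all invariant factors of ∂_1 are 1 so no torsion. So H_0 ≅ Z.
rank ∂_1 = 3, rank ∂_2 = 0 ⇒ b_1 = 4 − 3 − 0 = 1. So H_1 ≅ Z.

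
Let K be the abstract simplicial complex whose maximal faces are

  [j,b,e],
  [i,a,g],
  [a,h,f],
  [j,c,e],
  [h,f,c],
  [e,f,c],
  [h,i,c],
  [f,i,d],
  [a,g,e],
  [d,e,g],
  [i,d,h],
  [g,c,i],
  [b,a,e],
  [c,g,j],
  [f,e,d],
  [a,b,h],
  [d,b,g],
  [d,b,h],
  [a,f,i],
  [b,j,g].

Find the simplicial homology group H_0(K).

H_0 = Z.

Order the vertices as a < b < c < d < e < f < g < h < i < j. Listing each simplex with vertices in this order, K has dimension 2 with simplices:

  0-simplices (10): a, b, c, d, e, f, g, h, i, j
  1-simplices (30): ab, ae, af, ag, ah, ai, bd, be, bg, bh, bj, ce, cf, cg, ch, ci, cj, de, df, dg, dh, di, ef, eg, ej, fh, fi, gi, gj, hi
  2-simplices (20): abe, abh, aeg, afh, afi, agi, bdg, bdh, bej, bgj, cef, cej, cfh, cgi, cgj, chi, def, deg, dfi, dhi

so the chain groups are C_0 ≅ Z^10, C_1 ≅ Z^30, C_2 ≅ Z^20.

The boundary map ∂_1: C_1 → C_0 is given by ∂[p,q] = [q] − [p]. For instance
  ∂fh = h − f.
The 10×30 boundary matrix has rank 9 and Smith normal form diag(1,1,1,1,1,1,1,1,1).

∂_2: C_2 → C_1 maps a triangle to the signed sum of its edges. For instance
  ∂deg = eg − dg + de,
  ∂bdh = dh − bh + bd.
As a 30×20 matrix over Z this has rank 20, with invariant factors (1,1,1,1,1,1,1,1,1,1,1,1,1,1,1,1,1,1,1,2).

Reading off H_k = ker ∂_k / im ∂_{k+1}:

  H_0: rank C_0 − rank ∂_1 = 10 − 9 = 1, and the invariant factors of ∂_1 are all 1, so H_0 ≅ Z.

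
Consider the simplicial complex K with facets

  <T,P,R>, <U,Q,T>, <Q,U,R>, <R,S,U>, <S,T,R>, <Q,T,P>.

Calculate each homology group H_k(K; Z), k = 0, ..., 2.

H_0 ≅ Z,  H_1 ≅ Z,  H_2 = 0.

Take the total order P < Q < R < S < T < U on the vertex set. Then K (dimension 2) consists of the simplices:

  0-simplices (6): P, Q, R, S, T, U
  1-simplices (12): PQ, PR, PT, QR, QT, QU, RS, RT, RU, ST, SU, TU
  2-simplices (6): PQT, PRT, QRU, QTU, RST, RSU

Hence C_0 ≅ Z^6, C_1 ≅ Z^12, C_2 ≅ Z^6.

The boundary map ∂_1: C_1 → C_0 is given by ∂[p,q] = [q] − [p].
The resulting 6×12 matrix has rank 5, and its Smith normal form has invariant factors (1,1,1,1,1).

Boundary ∂_2: C_2 → C_1 acts by ∂[p,q,r] = [q,r] − [p,r] + [p,q]. For instance
  ∂PRT = RT − PT + PR,
  ∂RST = ST − RT + RS.
The 12×6 boundary matrix has rank 6 and Smith normal form diag(1,1,1,1,1,1).

Now H_k = ker ∂_k / im ∂_{k+1}, so:

  H_0: rank C_0 − rank ∂_1 = 6 − 5 = 1, and the invariant factors of ∂_1 are all 1, so H_0 = Z.
  H_1: rank ker ∂_1 − rank ∂_2 = (12 − 5) − 6 = 1, and the invariant factors of ∂_2 are all 1, so H_1 = Z.
  H_2: rank ker ∂_2 − rank ∂_3 = (6 − 6) − 0 = 0, and there is no ∂_3, so H_2 = 0.

(K is a triangulation of the cylinder S^1 x I.)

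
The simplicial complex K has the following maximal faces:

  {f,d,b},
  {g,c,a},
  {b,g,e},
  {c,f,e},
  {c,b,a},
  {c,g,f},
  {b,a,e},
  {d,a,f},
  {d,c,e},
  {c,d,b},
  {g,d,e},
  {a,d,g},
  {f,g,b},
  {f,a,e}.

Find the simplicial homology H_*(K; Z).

Order the vertices as a < b < c < d < e < f < g. Listing each simplex with vertices in this order, K has dimension 2 with simplices:

  0-simplices (7): a, b, c, d, e, f, g
  1-simplices (21): ab, ac, ad, ae, af, ag, bc, bd, be, bf, bg, cd, ce, cf, cg, de, df, dg, ef, eg, fg
  2-simplices (14): abc, abe, acg, adf, adg, aef, bcd, bdf, beg, bfg, cde, cef, cfg, deg

giving chain groups C_0 ≅ Z^7, C_1 ≅ Z^21, C_2 ≅ Z^14.

∂_1: C_1 → C_0 maps an edge to its endpoints' difference, ∂[p,q] = q − p. For instance
  ∂ad = d − a.
The resulting 7×21 matrix has rank 6, and its Smith normal form has invariant factors (1,1,1,1,1,1).

∂_2: C_2 → C_1 sends each 2-simplex [p,q,r] to [q,r] − [p,r] + [p,q]. For instance
  ∂bdf = df − bf + bd,
  ∂abe = be − ae + ab.
The 21×14 boundary matrix has rank 13 and Smith normal form diag(1,1,1,1,1,1,1,1,1,1,1,1,1).

Now H_k = ker ∂_k / im ∂_{k+1}, so:

  H_0: rank C_0 − rank ∂_1 = 7 − 6 = 1, and the invariant factors of ∂_1 are all 1, so H_0 ≅ Z.
  H_1: rank ker ∂_1 − rank ∂_2 = (21 − 6) − 13 = 2, and the invariant factors of ∂_2 are all 1, so H_1 ≅ Z^2.
  H_2: rank ker ∂_2 − rank ∂_3 = (14 − 13) − 0 = 1, and there is no ∂_3, so H_2 ≅ Z.

As a check, the Euler characteristic is 7 − 21 + 14 = 0, which agrees with 1 − 2 + 1 = 0.

H_0 ≅ Z,  H_1 ≅ Z^2,  H_2 ≅ Z.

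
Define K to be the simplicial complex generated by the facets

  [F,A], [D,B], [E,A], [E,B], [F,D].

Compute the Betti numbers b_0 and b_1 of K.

b_0 = 1, b_1 = 1.

Order the vertices as A < B < D < E < F. Listing each simplex with vertices in this order, K has dimension 1 with simplices:

  0-simplices (5): A, B, D, E, F
  1-simplices (5): AE, AF, BD, BE, DF

so the chain groups are C_0 ≅ Z^5, C_1 ≅ Z^5.

The boundary map ∂_1: C_1 → C_0 maps an edge to its endpoints' difference, ∂[p,q] = q − p.
As a 5×5 matrix over Z this has rank 4, with invariant factors (1,1,1,1).

From H_k ≅ ker(∂_k) / im(∂_{k+1}) we obtain:

  H_0: rank C_0 − rank ∂_1 = 5 − 4 = 1, and the invariant factors of ∂_1 are all 1, so H_0 = Z.
  H_1: rank ker ∂_1 − rank ∂_2 = (5 − 4) − 0 = 1, and there is no ∂_2, so H_1 = Z.

Hence the Betti numbers are b_0 = 1, b_1 = 1.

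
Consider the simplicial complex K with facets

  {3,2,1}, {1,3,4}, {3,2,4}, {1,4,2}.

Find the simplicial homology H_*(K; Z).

H_0 ≅ Z,  H_1 = 0,  H_2 ≅ Z.

Fix the vertex order 1 < 2 < 3 < 4 and write every simplex with vertices in increasing order. Then dim K = 2 and the simplices of K are:

  0-simplices (4): [1], [2], [3], [4]
  1-simplices (6): [1,2], [1,3], [1,4], [2,3], [2,4], [3,4]
  2-simplices (4): [1,2,3], [1,2,4], [1,3,4], [2,3,4]

so the chain groups are C_0 ≅ Z^4, C_1 ≅ Z^6, C_2 ≅ Z^4.

The boundary map ∂_1: C_1 → C_0 maps an edge to its endpoints' difference, ∂[p,q] = q − p. For instance
  ∂[1,2] = [2] − [1].
The 4×6 boundary matrix has rank 3 and Smith normal form diag(1,1,1).

The boundary map ∂_2: C_2 → C_1 acts by ∂[p,q,r] = [q,r] − [p,r] + [p,q]. For instance
  ∂[1,2,4] = [2,4] − [1,4] + [1,2],
  ∂[1,3,4] = [3,4] − [1,4] + [1,3].
The resulting 6×4 matrix has rank 3, and its Smith normal form has invariant factors (1,1,1).

Reading off H_k = ker ∂_k / im ∂_{k+1}:

  H_0: rank C_0 − rank ∂_1 = 4 − 3 = 1, and the invariant factors of ∂_1 are all 1, so H_0 = Z.
  H_1: rank ker ∂_1 − rank ∂_2 = (6 − 3) − 3 = 0, and the invariant factors of ∂_2 are all 1, so H_1 = 0.
  H_2: rank ker ∂_2 − rank ∂_3 = (4 − 3) − 0 = 1, and there is no ∂_3, so H_2 = Z.

As a check, the Euler characteristic is 4 − 6 + 4 = 2, which agrees with 1 − 0 + 1 = 2.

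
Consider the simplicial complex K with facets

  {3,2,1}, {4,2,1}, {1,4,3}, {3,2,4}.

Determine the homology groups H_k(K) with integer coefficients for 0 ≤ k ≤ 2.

We work with the vertex ordering 1 < 2 < 3 < 4. The simplices of K, each written with vertices in increasing order, are:

  0-simplices (4): [1], [2], [3], [4]
  1-simplices (6): [1,2], [1,3], [1,4], [2,3], [2,4], [3,4]
  2-simplices (4): [1,2,3], [1,2,4], [1,3,4], [2,3,4]

so the chain groups are C_0 ≅ Z^4, C_1 ≅ Z^6, C_2 ≅ Z^4.

∂_1: C_1 → C_0 maps an edge to its endpoints' difference, ∂[p,q] = q − p.
The resulting 4×6 matrix has rank 3, and its Smith normal form has invariant factors (1,1,1).

∂_2: C_2 → C_1 maps a triangle to the signed sum of its edges. For instance
  ∂[1,2,3] = [2,3] − [1,3] + [1,2],
  ∂[1,2,4] = [2,4] − [1,4] + [1,2].
As a 6×4 matrix over Z this has rank 3, with invariant factors (1,1,1).

Computing H_k = (kernel of ∂_k) / (image of ∂_{k+1}):

  H_0: rank C_0 − rank ∂_1 = 4 − 3 = 1, and the invariant factors of ∂_1 are all 1, so H_0 ≅ Z.
  H_1: rank ker ∂_1 − rank ∂_2 = (6 − 3) − 3 = 0, and the invariant factors of ∂_2 are all 1, so H_1 ≅ 0.
  H_2: rank ker ∂_2 − rank ∂_3 = (4 − 3) − 0 = 1, and there is no ∂_3, so H_2 ≅ Z.

H_0 = Z,  H_1 = 0,  H_2 = Z.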